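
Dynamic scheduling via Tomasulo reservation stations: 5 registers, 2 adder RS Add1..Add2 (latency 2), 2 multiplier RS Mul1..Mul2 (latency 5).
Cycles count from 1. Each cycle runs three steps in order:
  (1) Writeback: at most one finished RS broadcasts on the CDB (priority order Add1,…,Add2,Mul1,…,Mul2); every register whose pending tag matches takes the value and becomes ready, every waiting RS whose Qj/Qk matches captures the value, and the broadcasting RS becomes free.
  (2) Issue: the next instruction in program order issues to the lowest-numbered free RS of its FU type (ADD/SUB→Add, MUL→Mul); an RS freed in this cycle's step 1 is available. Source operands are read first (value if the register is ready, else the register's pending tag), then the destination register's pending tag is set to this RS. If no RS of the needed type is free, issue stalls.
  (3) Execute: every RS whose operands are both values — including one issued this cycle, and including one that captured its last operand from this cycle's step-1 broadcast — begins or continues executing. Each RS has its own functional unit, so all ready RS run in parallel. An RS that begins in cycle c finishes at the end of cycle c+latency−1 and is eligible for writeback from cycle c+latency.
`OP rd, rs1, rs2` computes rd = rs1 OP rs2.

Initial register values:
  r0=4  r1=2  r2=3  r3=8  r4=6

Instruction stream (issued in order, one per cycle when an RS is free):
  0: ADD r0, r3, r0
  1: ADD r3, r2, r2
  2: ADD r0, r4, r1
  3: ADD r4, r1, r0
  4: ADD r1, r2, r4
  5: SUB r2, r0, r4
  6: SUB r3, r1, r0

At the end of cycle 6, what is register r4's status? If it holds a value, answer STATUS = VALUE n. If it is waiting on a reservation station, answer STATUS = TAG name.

STATUS = TAG Add2

c1: issue ADD r0<-Add1 | r0:Add1,r1:2,r2:3,r3:8,r4:6
c2: issue ADD r3<-Add2 | r0:Add1,r1:2,r2:3,r3:Add2,r4:6
c3: CDB Add1=12; issue ADD r0<-Add1 | r0:Add1,r1:2,r2:3,r3:Add2,r4:6
c4: CDB Add2=6; issue ADD r4<-Add2 | r0:Add1,r1:2,r2:3,r3:6,r4:Add2
c5: CDB Add1=8; issue ADD r1<-Add1 | r0:8,r1:Add1,r2:3,r3:6,r4:Add2
c6: stall | r0:8,r1:Add1,r2:3,r3:6,r4:Add2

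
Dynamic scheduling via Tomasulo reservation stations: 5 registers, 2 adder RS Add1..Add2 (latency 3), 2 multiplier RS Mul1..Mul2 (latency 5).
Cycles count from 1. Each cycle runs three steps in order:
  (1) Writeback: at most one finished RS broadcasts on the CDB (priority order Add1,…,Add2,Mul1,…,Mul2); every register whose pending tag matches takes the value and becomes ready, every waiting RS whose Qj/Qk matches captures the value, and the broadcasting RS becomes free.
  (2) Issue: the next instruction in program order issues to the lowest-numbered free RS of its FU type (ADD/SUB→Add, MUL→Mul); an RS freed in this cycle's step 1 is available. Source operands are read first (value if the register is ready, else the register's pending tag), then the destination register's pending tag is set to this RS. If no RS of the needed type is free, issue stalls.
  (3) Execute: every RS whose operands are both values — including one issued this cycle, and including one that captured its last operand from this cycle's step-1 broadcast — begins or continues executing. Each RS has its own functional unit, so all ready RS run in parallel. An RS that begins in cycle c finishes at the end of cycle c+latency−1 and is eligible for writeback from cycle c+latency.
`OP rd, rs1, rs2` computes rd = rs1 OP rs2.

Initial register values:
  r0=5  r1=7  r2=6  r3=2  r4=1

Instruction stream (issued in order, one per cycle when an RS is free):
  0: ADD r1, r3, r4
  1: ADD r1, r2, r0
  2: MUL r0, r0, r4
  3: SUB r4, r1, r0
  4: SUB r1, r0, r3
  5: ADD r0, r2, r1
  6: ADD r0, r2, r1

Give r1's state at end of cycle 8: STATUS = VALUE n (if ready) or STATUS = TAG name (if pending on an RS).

  c1: issue ADD r1<-Add1  regs: r0:5,r1:Add1,r2:6,r3:2,r4:1
  c2: issue ADD r1<-Add2  regs: r0:5,r1:Add2,r2:6,r3:2,r4:1
  c3: issue MUL r0<-Mul1  regs: r0:Mul1,r1:Add2,r2:6,r3:2,r4:1
  c4: CDB Add1=3; issue SUB r4<-Add1  regs: r0:Mul1,r1:Add2,r2:6,r3:2,r4:Add1
  c5: CDB Add2=11; issue SUB r1<-Add2  regs: r0:Mul1,r1:Add2,r2:6,r3:2,r4:Add1
  c6: stall  regs: r0:Mul1,r1:Add2,r2:6,r3:2,r4:Add1
  c7: stall  regs: r0:Mul1,r1:Add2,r2:6,r3:2,r4:Add1
  c8: CDB Mul1=5; stall  regs: r0:5,r1:Add2,r2:6,r3:2,r4:Add1

STATUS = TAG Add2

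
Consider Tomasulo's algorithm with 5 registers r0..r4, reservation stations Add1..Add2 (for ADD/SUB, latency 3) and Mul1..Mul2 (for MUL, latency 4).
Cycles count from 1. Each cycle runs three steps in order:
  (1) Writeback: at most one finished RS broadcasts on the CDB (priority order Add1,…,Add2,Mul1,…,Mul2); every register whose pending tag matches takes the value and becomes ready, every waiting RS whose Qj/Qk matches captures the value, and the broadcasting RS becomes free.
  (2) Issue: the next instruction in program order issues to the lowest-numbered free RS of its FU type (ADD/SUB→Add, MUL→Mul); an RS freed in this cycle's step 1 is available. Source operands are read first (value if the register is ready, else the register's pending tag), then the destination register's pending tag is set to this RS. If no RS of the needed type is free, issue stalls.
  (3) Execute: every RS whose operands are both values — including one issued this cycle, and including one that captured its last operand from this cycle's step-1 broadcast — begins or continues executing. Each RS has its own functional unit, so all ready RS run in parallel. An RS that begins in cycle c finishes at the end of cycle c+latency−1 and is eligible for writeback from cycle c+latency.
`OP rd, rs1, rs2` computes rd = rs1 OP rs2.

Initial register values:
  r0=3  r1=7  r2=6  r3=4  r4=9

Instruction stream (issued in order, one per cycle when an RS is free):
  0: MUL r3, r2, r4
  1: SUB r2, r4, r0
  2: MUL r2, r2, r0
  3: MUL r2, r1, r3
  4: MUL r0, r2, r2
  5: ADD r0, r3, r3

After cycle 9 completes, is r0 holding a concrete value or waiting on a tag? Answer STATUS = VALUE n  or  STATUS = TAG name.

STATUS = TAG Mul2

cycle 1: issue MUL r3<-Mul1 // r0:3,r1:7,r2:6,r3:Mul1,r4:9
cycle 2: issue SUB r2<-Add1 // r0:3,r1:7,r2:Add1,r3:Mul1,r4:9
cycle 3: issue MUL r2<-Mul2 // r0:3,r1:7,r2:Mul2,r3:Mul1,r4:9
cycle 4: stall // r0:3,r1:7,r2:Mul2,r3:Mul1,r4:9
cycle 5: CDB Add1=6; stall // r0:3,r1:7,r2:Mul2,r3:Mul1,r4:9
cycle 6: CDB Mul1=54; issue MUL r2<-Mul1 // r0:3,r1:7,r2:Mul1,r3:54,r4:9
cycle 7: stall // r0:3,r1:7,r2:Mul1,r3:54,r4:9
cycle 8: stall // r0:3,r1:7,r2:Mul1,r3:54,r4:9
cycle 9: CDB Mul2=18; issue MUL r0<-Mul2 // r0:Mul2,r1:7,r2:Mul1,r3:54,r4:9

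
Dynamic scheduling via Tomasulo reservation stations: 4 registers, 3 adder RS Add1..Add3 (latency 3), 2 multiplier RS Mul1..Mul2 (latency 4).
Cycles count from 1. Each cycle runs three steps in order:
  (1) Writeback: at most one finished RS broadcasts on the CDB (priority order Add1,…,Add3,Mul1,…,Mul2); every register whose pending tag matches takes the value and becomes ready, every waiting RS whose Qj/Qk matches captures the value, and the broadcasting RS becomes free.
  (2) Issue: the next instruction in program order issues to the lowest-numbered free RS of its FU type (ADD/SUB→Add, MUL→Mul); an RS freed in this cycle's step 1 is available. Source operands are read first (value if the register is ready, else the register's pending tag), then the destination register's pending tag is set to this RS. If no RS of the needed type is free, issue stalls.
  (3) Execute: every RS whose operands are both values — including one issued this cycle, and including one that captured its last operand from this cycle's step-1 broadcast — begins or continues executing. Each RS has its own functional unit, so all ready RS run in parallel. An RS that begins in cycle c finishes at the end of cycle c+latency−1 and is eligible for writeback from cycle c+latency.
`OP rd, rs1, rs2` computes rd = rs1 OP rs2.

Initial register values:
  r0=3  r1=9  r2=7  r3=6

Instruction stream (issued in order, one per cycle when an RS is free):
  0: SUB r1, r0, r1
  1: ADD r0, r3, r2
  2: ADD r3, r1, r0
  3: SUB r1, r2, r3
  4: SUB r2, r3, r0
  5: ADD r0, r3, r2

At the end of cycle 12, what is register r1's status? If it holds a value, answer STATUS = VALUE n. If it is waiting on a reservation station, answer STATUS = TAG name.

STATUS = VALUE 0

c1: issue SUB r1<-Add1 | r0:3,r1:Add1,r2:7,r3:6
c2: issue ADD r0<-Add2 | r0:Add2,r1:Add1,r2:7,r3:6
c3: issue ADD r3<-Add3 | r0:Add2,r1:Add1,r2:7,r3:Add3
c4: CDB Add1=-6; issue SUB r1<-Add1 | r0:Add2,r1:Add1,r2:7,r3:Add3
c5: CDB Add2=13; issue SUB r2<-Add2 | r0:13,r1:Add1,r2:Add2,r3:Add3
c6: stall | r0:13,r1:Add1,r2:Add2,r3:Add3
c7: stall | r0:13,r1:Add1,r2:Add2,r3:Add3
c8: CDB Add3=7; issue ADD r0<-Add3 | r0:Add3,r1:Add1,r2:Add2,r3:7
c9: - | r0:Add3,r1:Add1,r2:Add2,r3:7
c10: - | r0:Add3,r1:Add1,r2:Add2,r3:7
c11: CDB Add1=0 | r0:Add3,r1:0,r2:Add2,r3:7
c12: CDB Add2=-6 | r0:Add3,r1:0,r2:-6,r3:7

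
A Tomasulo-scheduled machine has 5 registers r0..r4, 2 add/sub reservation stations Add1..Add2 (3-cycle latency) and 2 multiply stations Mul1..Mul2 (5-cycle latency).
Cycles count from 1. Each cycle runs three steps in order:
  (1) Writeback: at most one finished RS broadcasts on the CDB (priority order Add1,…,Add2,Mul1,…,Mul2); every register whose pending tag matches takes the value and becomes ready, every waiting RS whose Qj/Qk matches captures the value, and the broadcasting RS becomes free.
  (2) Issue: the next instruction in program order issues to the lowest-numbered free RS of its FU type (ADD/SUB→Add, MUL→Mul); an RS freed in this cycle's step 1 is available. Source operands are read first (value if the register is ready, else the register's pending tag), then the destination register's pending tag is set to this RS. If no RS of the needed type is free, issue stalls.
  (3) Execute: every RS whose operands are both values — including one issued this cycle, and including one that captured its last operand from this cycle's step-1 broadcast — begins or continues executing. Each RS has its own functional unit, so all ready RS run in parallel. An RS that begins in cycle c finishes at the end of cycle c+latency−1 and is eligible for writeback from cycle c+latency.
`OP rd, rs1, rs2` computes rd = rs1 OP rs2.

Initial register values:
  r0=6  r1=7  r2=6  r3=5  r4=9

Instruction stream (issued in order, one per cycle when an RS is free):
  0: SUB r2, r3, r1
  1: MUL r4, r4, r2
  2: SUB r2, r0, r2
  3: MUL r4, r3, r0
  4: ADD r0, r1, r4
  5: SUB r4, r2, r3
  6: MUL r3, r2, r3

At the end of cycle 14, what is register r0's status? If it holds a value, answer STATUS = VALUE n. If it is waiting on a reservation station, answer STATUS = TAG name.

STATUS = VALUE 37

  c1: issue SUB r2<-Add1  regs: r0:6,r1:7,r2:Add1,r3:5,r4:9
  c2: issue MUL r4<-Mul1  regs: r0:6,r1:7,r2:Add1,r3:5,r4:Mul1
  c3: issue SUB r2<-Add2  regs: r0:6,r1:7,r2:Add2,r3:5,r4:Mul1
  c4: CDB Add1=-2; issue MUL r4<-Mul2  regs: r0:6,r1:7,r2:Add2,r3:5,r4:Mul2
  c5: issue ADD r0<-Add1  regs: r0:Add1,r1:7,r2:Add2,r3:5,r4:Mul2
  c6: stall  regs: r0:Add1,r1:7,r2:Add2,r3:5,r4:Mul2
  c7: CDB Add2=8; issue SUB r4<-Add2  regs: r0:Add1,r1:7,r2:8,r3:5,r4:Add2
  c8: stall  regs: r0:Add1,r1:7,r2:8,r3:5,r4:Add2
  c9: CDB Mul1=-18; issue MUL r3<-Mul1  regs: r0:Add1,r1:7,r2:8,r3:Mul1,r4:Add2
  c10: CDB Add2=3  regs: r0:Add1,r1:7,r2:8,r3:Mul1,r4:3
  c11: CDB Mul2=30  regs: r0:Add1,r1:7,r2:8,r3:Mul1,r4:3
  c12: -  regs: r0:Add1,r1:7,r2:8,r3:Mul1,r4:3
  c13: -  regs: r0:Add1,r1:7,r2:8,r3:Mul1,r4:3
  c14: CDB Add1=37  regs: r0:37,r1:7,r2:8,r3:Mul1,r4:3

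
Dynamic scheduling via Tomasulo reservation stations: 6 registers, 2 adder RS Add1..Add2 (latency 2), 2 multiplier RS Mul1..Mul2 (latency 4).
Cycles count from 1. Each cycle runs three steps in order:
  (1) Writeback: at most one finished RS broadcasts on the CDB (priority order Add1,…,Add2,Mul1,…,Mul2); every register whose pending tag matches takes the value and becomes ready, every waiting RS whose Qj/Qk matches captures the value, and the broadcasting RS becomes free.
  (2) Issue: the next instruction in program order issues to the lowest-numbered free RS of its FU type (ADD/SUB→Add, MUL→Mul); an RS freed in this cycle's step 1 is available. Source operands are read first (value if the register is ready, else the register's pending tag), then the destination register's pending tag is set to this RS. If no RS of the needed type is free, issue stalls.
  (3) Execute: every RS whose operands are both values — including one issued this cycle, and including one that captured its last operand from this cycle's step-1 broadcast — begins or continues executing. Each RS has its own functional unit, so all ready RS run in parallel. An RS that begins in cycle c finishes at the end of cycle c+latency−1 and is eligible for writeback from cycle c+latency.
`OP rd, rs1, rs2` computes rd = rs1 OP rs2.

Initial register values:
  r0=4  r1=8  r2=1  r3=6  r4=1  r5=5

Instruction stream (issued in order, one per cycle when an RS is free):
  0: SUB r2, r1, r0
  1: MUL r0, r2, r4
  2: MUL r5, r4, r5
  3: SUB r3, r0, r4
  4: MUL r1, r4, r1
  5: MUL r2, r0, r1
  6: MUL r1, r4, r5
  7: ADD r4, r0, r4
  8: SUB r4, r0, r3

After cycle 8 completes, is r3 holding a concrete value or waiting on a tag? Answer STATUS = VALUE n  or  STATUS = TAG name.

STATUS = TAG Add1

cycle 1: issue SUB r2<-Add1 // r0:4,r1:8,r2:Add1,r3:6,r4:1,r5:5
cycle 2: issue MUL r0<-Mul1 // r0:Mul1,r1:8,r2:Add1,r3:6,r4:1,r5:5
cycle 3: CDB Add1=4; issue MUL r5<-Mul2 // r0:Mul1,r1:8,r2:4,r3:6,r4:1,r5:Mul2
cycle 4: issue SUB r3<-Add1 // r0:Mul1,r1:8,r2:4,r3:Add1,r4:1,r5:Mul2
cycle 5: stall // r0:Mul1,r1:8,r2:4,r3:Add1,r4:1,r5:Mul2
cycle 6: stall // r0:Mul1,r1:8,r2:4,r3:Add1,r4:1,r5:Mul2
cycle 7: CDB Mul1=4; issue MUL r1<-Mul1 // r0:4,r1:Mul1,r2:4,r3:Add1,r4:1,r5:Mul2
cycle 8: CDB Mul2=5; issue MUL r2<-Mul2 // r0:4,r1:Mul1,r2:Mul2,r3:Add1,r4:1,r5:5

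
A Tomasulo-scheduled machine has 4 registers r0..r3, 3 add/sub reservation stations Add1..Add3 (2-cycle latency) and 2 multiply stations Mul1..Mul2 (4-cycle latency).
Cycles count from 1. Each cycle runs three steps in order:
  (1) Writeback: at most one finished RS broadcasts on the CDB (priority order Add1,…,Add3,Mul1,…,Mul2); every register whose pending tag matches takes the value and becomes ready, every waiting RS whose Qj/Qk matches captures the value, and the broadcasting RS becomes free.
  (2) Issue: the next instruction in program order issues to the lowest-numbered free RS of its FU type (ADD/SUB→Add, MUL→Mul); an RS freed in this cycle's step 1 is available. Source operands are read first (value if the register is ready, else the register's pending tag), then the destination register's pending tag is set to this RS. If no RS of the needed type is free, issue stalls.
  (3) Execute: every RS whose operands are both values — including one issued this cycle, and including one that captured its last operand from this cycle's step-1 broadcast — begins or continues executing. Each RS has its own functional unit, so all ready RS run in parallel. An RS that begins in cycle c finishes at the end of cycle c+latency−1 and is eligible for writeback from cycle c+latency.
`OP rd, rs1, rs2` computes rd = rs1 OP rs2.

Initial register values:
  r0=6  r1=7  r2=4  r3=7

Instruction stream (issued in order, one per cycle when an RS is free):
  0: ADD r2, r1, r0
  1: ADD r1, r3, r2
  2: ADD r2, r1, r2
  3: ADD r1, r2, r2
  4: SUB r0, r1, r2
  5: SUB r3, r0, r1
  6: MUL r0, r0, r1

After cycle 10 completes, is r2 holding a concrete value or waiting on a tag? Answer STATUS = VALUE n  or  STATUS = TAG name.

STATUS = VALUE 33

c1: issue ADD r2<-Add1 | r0:6,r1:7,r2:Add1,r3:7
c2: issue ADD r1<-Add2 | r0:6,r1:Add2,r2:Add1,r3:7
c3: CDB Add1=13; issue ADD r2<-Add1 | r0:6,r1:Add2,r2:Add1,r3:7
c4: issue ADD r1<-Add3 | r0:6,r1:Add3,r2:Add1,r3:7
c5: CDB Add2=20; issue SUB r0<-Add2 | r0:Add2,r1:Add3,r2:Add1,r3:7
c6: stall | r0:Add2,r1:Add3,r2:Add1,r3:7
c7: CDB Add1=33; issue SUB r3<-Add1 | r0:Add2,r1:Add3,r2:33,r3:Add1
c8: issue MUL r0<-Mul1 | r0:Mul1,r1:Add3,r2:33,r3:Add1
c9: CDB Add3=66 | r0:Mul1,r1:66,r2:33,r3:Add1
c10: - | r0:Mul1,r1:66,r2:33,r3:Add1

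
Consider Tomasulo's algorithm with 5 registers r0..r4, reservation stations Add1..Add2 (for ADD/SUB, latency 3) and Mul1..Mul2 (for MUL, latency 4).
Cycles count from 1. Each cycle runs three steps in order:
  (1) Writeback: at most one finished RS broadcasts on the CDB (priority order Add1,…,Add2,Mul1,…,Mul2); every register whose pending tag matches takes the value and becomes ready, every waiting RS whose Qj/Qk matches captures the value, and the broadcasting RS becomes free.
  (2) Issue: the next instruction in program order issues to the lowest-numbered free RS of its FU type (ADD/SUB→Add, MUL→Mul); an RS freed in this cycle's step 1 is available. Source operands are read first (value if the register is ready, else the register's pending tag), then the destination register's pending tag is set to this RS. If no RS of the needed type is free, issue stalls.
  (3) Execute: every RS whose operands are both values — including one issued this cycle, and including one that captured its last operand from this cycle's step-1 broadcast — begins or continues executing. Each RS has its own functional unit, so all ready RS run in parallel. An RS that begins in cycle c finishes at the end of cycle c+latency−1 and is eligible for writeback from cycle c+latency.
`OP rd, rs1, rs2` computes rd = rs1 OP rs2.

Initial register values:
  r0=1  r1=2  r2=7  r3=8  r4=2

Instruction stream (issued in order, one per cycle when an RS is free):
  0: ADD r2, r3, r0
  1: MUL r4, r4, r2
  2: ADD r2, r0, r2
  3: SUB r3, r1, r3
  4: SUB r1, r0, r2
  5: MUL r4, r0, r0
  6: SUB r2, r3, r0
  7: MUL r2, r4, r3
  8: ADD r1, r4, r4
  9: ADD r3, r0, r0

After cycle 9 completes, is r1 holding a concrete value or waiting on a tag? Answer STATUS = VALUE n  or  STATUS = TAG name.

STATUS = TAG Add1

cycle 1: issue ADD r2<-Add1 // r0:1,r1:2,r2:Add1,r3:8,r4:2
cycle 2: issue MUL r4<-Mul1 // r0:1,r1:2,r2:Add1,r3:8,r4:Mul1
cycle 3: issue ADD r2<-Add2 // r0:1,r1:2,r2:Add2,r3:8,r4:Mul1
cycle 4: CDB Add1=9; issue SUB r3<-Add1 // r0:1,r1:2,r2:Add2,r3:Add1,r4:Mul1
cycle 5: stall // r0:1,r1:2,r2:Add2,r3:Add1,r4:Mul1
cycle 6: stall // r0:1,r1:2,r2:Add2,r3:Add1,r4:Mul1
cycle 7: CDB Add1=-6; issue SUB r1<-Add1 // r0:1,r1:Add1,r2:Add2,r3:-6,r4:Mul1
cycle 8: CDB Add2=10; issue MUL r4<-Mul2 // r0:1,r1:Add1,r2:10,r3:-6,r4:Mul2
cycle 9: CDB Mul1=18; issue SUB r2<-Add2 // r0:1,r1:Add1,r2:Add2,r3:-6,r4:Mul2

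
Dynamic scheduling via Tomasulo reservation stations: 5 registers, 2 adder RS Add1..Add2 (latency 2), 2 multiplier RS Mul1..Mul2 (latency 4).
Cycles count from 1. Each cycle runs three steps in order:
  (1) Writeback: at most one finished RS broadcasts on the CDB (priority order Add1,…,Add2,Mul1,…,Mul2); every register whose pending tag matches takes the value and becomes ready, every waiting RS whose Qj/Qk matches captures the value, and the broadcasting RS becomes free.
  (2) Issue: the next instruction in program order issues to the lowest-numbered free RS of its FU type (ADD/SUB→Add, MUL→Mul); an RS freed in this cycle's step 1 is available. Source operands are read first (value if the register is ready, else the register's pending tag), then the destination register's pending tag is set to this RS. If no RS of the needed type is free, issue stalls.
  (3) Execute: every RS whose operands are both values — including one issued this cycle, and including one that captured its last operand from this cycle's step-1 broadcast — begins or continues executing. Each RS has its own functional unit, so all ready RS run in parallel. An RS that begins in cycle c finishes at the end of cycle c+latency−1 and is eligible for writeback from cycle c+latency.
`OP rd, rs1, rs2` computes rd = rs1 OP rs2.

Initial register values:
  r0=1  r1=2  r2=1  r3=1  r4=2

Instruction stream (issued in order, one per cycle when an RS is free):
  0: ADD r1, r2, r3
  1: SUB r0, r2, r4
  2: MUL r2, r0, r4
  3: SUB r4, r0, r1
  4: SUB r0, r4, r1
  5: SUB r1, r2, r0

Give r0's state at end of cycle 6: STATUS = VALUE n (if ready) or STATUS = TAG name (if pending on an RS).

cycle 1: issue ADD r1<-Add1 // r0:1,r1:Add1,r2:1,r3:1,r4:2
cycle 2: issue SUB r0<-Add2 // r0:Add2,r1:Add1,r2:1,r3:1,r4:2
cycle 3: CDB Add1=2; issue MUL r2<-Mul1 // r0:Add2,r1:2,r2:Mul1,r3:1,r4:2
cycle 4: CDB Add2=-1; issue SUB r4<-Add1 // r0:-1,r1:2,r2:Mul1,r3:1,r4:Add1
cycle 5: issue SUB r0<-Add2 // r0:Add2,r1:2,r2:Mul1,r3:1,r4:Add1
cycle 6: CDB Add1=-3; issue SUB r1<-Add1 // r0:Add2,r1:Add1,r2:Mul1,r3:1,r4:-3

STATUS = TAG Add2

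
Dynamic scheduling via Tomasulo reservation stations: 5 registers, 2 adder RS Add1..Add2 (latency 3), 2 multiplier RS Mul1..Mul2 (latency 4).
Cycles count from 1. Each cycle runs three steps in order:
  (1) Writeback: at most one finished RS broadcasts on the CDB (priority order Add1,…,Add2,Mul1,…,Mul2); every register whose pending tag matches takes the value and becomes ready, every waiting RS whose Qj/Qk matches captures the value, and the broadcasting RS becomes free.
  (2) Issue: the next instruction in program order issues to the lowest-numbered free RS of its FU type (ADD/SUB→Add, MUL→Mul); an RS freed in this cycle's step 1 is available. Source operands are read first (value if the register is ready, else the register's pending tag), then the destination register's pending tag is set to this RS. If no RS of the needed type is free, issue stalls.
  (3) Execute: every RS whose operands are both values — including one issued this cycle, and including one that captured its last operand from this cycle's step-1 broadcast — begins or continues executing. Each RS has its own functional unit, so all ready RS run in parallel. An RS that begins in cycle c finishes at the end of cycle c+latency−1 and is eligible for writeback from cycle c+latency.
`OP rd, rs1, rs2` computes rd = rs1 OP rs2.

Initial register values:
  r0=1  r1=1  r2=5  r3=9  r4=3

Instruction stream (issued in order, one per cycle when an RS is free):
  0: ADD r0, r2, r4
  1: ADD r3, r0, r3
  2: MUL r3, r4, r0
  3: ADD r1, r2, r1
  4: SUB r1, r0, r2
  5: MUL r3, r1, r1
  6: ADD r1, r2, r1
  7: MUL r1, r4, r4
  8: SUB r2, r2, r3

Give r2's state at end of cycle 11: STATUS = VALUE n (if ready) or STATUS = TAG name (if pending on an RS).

STATUS = TAG Add1

  c1: issue ADD r0<-Add1  regs: r0:Add1,r1:1,r2:5,r3:9,r4:3
  c2: issue ADD r3<-Add2  regs: r0:Add1,r1:1,r2:5,r3:Add2,r4:3
  c3: issue MUL r3<-Mul1  regs: r0:Add1,r1:1,r2:5,r3:Mul1,r4:3
  c4: CDB Add1=8; issue ADD r1<-Add1  regs: r0:8,r1:Add1,r2:5,r3:Mul1,r4:3
  c5: stall  regs: r0:8,r1:Add1,r2:5,r3:Mul1,r4:3
  c6: stall  regs: r0:8,r1:Add1,r2:5,r3:Mul1,r4:3
  c7: CDB Add1=6; issue SUB r1<-Add1  regs: r0:8,r1:Add1,r2:5,r3:Mul1,r4:3
  c8: CDB Add2=17; issue MUL r3<-Mul2  regs: r0:8,r1:Add1,r2:5,r3:Mul2,r4:3
  c9: CDB Mul1=24; issue ADD r1<-Add2  regs: r0:8,r1:Add2,r2:5,r3:Mul2,r4:3
  c10: CDB Add1=3; issue MUL r1<-Mul1  regs: r0:8,r1:Mul1,r2:5,r3:Mul2,r4:3
  c11: issue SUB r2<-Add1  regs: r0:8,r1:Mul1,r2:Add1,r3:Mul2,r4:3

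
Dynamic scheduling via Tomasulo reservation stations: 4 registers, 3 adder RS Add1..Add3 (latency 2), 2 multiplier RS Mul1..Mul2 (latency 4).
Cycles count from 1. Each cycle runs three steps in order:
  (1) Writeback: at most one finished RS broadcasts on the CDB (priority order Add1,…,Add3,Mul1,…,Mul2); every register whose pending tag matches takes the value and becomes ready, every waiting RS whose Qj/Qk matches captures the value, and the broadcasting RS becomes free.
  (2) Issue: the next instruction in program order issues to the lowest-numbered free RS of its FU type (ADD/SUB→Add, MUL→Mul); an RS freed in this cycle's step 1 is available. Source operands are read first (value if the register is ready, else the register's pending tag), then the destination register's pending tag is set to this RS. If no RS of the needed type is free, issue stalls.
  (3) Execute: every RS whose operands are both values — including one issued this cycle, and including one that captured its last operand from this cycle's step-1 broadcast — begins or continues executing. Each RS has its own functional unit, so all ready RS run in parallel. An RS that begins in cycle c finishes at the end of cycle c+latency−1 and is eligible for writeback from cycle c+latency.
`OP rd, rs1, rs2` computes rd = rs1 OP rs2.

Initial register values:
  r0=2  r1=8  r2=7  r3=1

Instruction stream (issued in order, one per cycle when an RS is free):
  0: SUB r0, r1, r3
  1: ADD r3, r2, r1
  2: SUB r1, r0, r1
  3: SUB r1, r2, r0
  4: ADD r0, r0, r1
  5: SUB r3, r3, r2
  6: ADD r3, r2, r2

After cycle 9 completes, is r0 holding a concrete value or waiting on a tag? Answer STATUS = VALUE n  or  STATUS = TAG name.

  c1: issue SUB r0<-Add1  regs: r0:Add1,r1:8,r2:7,r3:1
  c2: issue ADD r3<-Add2  regs: r0:Add1,r1:8,r2:7,r3:Add2
  c3: CDB Add1=7; issue SUB r1<-Add1  regs: r0:7,r1:Add1,r2:7,r3:Add2
  c4: CDB Add2=15; issue SUB r1<-Add2  regs: r0:7,r1:Add2,r2:7,r3:15
  c5: CDB Add1=-1; issue ADD r0<-Add1  regs: r0:Add1,r1:Add2,r2:7,r3:15
  c6: CDB Add2=0; issue SUB r3<-Add2  regs: r0:Add1,r1:0,r2:7,r3:Add2
  c7: issue ADD r3<-Add3  regs: r0:Add1,r1:0,r2:7,r3:Add3
  c8: CDB Add1=7  regs: r0:7,r1:0,r2:7,r3:Add3
  c9: CDB Add2=8  regs: r0:7,r1:0,r2:7,r3:Add3

STATUS = VALUE 7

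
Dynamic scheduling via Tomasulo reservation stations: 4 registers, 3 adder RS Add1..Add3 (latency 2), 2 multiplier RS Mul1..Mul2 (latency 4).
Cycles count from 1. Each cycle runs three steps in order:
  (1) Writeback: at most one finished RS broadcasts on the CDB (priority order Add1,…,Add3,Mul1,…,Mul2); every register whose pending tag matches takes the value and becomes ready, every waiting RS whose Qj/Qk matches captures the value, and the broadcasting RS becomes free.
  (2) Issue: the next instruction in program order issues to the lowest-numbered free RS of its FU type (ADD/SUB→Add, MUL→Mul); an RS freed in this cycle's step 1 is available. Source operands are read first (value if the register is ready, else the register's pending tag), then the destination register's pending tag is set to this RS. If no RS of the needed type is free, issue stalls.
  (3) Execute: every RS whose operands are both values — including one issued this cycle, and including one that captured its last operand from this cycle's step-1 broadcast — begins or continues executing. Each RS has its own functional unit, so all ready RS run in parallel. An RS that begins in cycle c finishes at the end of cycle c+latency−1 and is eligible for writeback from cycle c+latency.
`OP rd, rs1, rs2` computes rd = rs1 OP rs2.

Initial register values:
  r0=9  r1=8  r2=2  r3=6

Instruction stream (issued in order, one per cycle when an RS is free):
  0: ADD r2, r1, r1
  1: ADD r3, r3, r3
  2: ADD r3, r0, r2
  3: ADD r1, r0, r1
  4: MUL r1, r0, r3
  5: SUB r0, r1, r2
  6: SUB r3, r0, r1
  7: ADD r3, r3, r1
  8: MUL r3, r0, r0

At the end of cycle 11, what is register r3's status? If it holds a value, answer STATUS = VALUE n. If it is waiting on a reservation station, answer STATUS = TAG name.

STATUS = TAG Mul1

  c1: issue ADD r2<-Add1  regs: r0:9,r1:8,r2:Add1,r3:6
  c2: issue ADD r3<-Add2  regs: r0:9,r1:8,r2:Add1,r3:Add2
  c3: CDB Add1=16; issue ADD r3<-Add1  regs: r0:9,r1:8,r2:16,r3:Add1
  c4: CDB Add2=12; issue ADD r1<-Add2  regs: r0:9,r1:Add2,r2:16,r3:Add1
  c5: CDB Add1=25; issue MUL r1<-Mul1  regs: r0:9,r1:Mul1,r2:16,r3:25
  c6: CDB Add2=17; issue SUB r0<-Add1  regs: r0:Add1,r1:Mul1,r2:16,r3:25
  c7: issue SUB r3<-Add2  regs: r0:Add1,r1:Mul1,r2:16,r3:Add2
  c8: issue ADD r3<-Add3  regs: r0:Add1,r1:Mul1,r2:16,r3:Add3
  c9: CDB Mul1=225; issue MUL r3<-Mul1  regs: r0:Add1,r1:225,r2:16,r3:Mul1
  c10: -  regs: r0:Add1,r1:225,r2:16,r3:Mul1
  c11: CDB Add1=209  regs: r0:209,r1:225,r2:16,r3:Mul1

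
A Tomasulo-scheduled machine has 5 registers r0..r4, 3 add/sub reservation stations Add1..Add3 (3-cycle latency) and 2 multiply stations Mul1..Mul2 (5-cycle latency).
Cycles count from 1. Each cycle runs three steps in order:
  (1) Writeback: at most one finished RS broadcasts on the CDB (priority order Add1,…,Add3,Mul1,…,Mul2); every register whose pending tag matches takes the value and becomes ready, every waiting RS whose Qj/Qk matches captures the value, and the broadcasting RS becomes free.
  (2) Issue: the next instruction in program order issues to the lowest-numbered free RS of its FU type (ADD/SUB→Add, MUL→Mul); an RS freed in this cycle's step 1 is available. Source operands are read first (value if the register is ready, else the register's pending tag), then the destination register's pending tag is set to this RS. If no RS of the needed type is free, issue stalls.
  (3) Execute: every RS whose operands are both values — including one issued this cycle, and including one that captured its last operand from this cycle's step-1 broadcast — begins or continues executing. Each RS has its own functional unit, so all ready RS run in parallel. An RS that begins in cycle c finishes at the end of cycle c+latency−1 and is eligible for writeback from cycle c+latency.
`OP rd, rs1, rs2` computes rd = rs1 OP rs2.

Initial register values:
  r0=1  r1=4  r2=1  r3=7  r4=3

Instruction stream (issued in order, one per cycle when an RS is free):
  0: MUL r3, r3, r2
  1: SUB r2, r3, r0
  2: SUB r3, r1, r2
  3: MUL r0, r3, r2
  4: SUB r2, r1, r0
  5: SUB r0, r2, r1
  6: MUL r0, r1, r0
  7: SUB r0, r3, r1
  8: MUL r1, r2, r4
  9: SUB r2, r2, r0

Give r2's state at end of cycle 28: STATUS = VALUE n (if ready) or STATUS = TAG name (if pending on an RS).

STATUS = VALUE 22

  c1: issue MUL r3<-Mul1  regs: r0:1,r1:4,r2:1,r3:Mul1,r4:3
  c2: issue SUB r2<-Add1  regs: r0:1,r1:4,r2:Add1,r3:Mul1,r4:3
  c3: issue SUB r3<-Add2  regs: r0:1,r1:4,r2:Add1,r3:Add2,r4:3
  c4: issue MUL r0<-Mul2  regs: r0:Mul2,r1:4,r2:Add1,r3:Add2,r4:3
  c5: issue SUB r2<-Add3  regs: r0:Mul2,r1:4,r2:Add3,r3:Add2,r4:3
  c6: CDB Mul1=7; stall  regs: r0:Mul2,r1:4,r2:Add3,r3:Add2,r4:3
  c7: stall  regs: r0:Mul2,r1:4,r2:Add3,r3:Add2,r4:3
  c8: stall  regs: r0:Mul2,r1:4,r2:Add3,r3:Add2,r4:3
  c9: CDB Add1=6; issue SUB r0<-Add1  regs: r0:Add1,r1:4,r2:Add3,r3:Add2,r4:3
  c10: issue MUL r0<-Mul1  regs: r0:Mul1,r1:4,r2:Add3,r3:Add2,r4:3
  c11: stall  regs: r0:Mul1,r1:4,r2:Add3,r3:Add2,r4:3
  c12: CDB Add2=-2; issue SUB r0<-Add2  regs: r0:Add2,r1:4,r2:Add3,r3:-2,r4:3
  c13: stall  regs: r0:Add2,r1:4,r2:Add3,r3:-2,r4:3
  c14: stall  regs: r0:Add2,r1:4,r2:Add3,r3:-2,r4:3
  c15: CDB Add2=-6; stall  regs: r0:-6,r1:4,r2:Add3,r3:-2,r4:3
  c16: stall  regs: r0:-6,r1:4,r2:Add3,r3:-2,r4:3
  c17: CDB Mul2=-12; issue MUL r1<-Mul2  regs: r0:-6,r1:Mul2,r2:Add3,r3:-2,r4:3
  c18: issue SUB r2<-Add2  regs: r0:-6,r1:Mul2,r2:Add2,r3:-2,r4:3
  c19: -  regs: r0:-6,r1:Mul2,r2:Add2,r3:-2,r4:3
  c20: CDB Add3=16  regs: r0:-6,r1:Mul2,r2:Add2,r3:-2,r4:3
  c21: -  regs: r0:-6,r1:Mul2,r2:Add2,r3:-2,r4:3
  c22: -  regs: r0:-6,r1:Mul2,r2:Add2,r3:-2,r4:3
  c23: CDB Add1=12  regs: r0:-6,r1:Mul2,r2:Add2,r3:-2,r4:3
  c24: CDB Add2=22  regs: r0:-6,r1:Mul2,r2:22,r3:-2,r4:3
  c25: CDB Mul2=48  regs: r0:-6,r1:48,r2:22,r3:-2,r4:3
  c26: -  regs: r0:-6,r1:48,r2:22,r3:-2,r4:3
  c27: -  regs: r0:-6,r1:48,r2:22,r3:-2,r4:3
  c28: CDB Mul1=48  regs: r0:-6,r1:48,r2:22,r3:-2,r4:3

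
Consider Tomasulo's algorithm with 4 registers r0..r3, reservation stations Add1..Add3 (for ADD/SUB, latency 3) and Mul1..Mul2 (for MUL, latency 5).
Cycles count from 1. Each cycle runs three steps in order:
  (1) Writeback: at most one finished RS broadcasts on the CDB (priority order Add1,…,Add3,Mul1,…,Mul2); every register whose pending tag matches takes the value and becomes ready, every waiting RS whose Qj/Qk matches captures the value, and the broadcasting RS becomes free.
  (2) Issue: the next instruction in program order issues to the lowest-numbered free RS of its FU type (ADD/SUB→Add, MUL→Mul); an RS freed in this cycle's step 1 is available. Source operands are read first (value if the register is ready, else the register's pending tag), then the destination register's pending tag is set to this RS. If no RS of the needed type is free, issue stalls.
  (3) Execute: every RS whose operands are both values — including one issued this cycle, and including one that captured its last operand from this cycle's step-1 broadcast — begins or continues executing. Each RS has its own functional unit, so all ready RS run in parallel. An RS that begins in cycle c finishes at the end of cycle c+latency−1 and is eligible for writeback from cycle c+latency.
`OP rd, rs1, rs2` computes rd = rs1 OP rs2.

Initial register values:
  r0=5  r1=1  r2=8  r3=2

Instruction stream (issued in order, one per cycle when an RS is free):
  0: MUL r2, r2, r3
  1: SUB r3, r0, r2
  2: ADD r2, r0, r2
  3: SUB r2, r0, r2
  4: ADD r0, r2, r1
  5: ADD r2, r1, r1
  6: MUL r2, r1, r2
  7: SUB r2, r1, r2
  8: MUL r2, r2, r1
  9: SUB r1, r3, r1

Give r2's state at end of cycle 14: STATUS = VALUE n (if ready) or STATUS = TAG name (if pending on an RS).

c1: issue MUL r2<-Mul1 | r0:5,r1:1,r2:Mul1,r3:2
c2: issue SUB r3<-Add1 | r0:5,r1:1,r2:Mul1,r3:Add1
c3: issue ADD r2<-Add2 | r0:5,r1:1,r2:Add2,r3:Add1
c4: issue SUB r2<-Add3 | r0:5,r1:1,r2:Add3,r3:Add1
c5: stall | r0:5,r1:1,r2:Add3,r3:Add1
c6: CDB Mul1=16; stall | r0:5,r1:1,r2:Add3,r3:Add1
c7: stall | r0:5,r1:1,r2:Add3,r3:Add1
c8: stall | r0:5,r1:1,r2:Add3,r3:Add1
c9: CDB Add1=-11; issue ADD r0<-Add1 | r0:Add1,r1:1,r2:Add3,r3:-11
c10: CDB Add2=21; issue ADD r2<-Add2 | r0:Add1,r1:1,r2:Add2,r3:-11
c11: issue MUL r2<-Mul1 | r0:Add1,r1:1,r2:Mul1,r3:-11
c12: stall | r0:Add1,r1:1,r2:Mul1,r3:-11
c13: CDB Add2=2; issue SUB r2<-Add2 | r0:Add1,r1:1,r2:Add2,r3:-11
c14: CDB Add3=-16; issue MUL r2<-Mul2 | r0:Add1,r1:1,r2:Mul2,r3:-11

STATUS = TAG Mul2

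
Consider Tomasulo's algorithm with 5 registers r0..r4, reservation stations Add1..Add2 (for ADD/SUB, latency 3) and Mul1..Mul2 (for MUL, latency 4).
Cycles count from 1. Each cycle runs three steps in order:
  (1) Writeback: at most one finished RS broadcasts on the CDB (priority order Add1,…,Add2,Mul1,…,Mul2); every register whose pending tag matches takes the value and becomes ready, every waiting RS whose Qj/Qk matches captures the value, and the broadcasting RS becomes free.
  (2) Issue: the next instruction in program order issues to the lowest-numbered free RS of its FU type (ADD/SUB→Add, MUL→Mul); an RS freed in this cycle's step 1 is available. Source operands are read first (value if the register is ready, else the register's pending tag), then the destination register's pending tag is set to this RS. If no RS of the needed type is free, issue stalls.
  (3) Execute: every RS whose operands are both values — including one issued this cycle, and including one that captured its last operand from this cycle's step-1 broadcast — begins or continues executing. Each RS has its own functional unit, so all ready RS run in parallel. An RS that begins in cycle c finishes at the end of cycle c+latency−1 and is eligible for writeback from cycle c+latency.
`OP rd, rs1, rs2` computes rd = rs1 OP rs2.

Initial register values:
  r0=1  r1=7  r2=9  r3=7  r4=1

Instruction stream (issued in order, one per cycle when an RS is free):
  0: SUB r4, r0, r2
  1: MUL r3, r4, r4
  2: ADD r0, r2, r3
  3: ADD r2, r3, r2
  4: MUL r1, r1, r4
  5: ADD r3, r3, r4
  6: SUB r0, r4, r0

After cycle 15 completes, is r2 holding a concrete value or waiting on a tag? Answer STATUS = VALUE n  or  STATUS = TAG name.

STATUS = VALUE 73

c1: issue SUB r4<-Add1 | r0:1,r1:7,r2:9,r3:7,r4:Add1
c2: issue MUL r3<-Mul1 | r0:1,r1:7,r2:9,r3:Mul1,r4:Add1
c3: issue ADD r0<-Add2 | r0:Add2,r1:7,r2:9,r3:Mul1,r4:Add1
c4: CDB Add1=-8; issue ADD r2<-Add1 | r0:Add2,r1:7,r2:Add1,r3:Mul1,r4:-8
c5: issue MUL r1<-Mul2 | r0:Add2,r1:Mul2,r2:Add1,r3:Mul1,r4:-8
c6: stall | r0:Add2,r1:Mul2,r2:Add1,r3:Mul1,r4:-8
c7: stall | r0:Add2,r1:Mul2,r2:Add1,r3:Mul1,r4:-8
c8: CDB Mul1=64; stall | r0:Add2,r1:Mul2,r2:Add1,r3:64,r4:-8
c9: CDB Mul2=-56; stall | r0:Add2,r1:-56,r2:Add1,r3:64,r4:-8
c10: stall | r0:Add2,r1:-56,r2:Add1,r3:64,r4:-8
c11: CDB Add1=73; issue ADD r3<-Add1 | r0:Add2,r1:-56,r2:73,r3:Add1,r4:-8
c12: CDB Add2=73; issue SUB r0<-Add2 | r0:Add2,r1:-56,r2:73,r3:Add1,r4:-8
c13: - | r0:Add2,r1:-56,r2:73,r3:Add1,r4:-8
c14: CDB Add1=56 | r0:Add2,r1:-56,r2:73,r3:56,r4:-8
c15: CDB Add2=-81 | r0:-81,r1:-56,r2:73,r3:56,r4:-8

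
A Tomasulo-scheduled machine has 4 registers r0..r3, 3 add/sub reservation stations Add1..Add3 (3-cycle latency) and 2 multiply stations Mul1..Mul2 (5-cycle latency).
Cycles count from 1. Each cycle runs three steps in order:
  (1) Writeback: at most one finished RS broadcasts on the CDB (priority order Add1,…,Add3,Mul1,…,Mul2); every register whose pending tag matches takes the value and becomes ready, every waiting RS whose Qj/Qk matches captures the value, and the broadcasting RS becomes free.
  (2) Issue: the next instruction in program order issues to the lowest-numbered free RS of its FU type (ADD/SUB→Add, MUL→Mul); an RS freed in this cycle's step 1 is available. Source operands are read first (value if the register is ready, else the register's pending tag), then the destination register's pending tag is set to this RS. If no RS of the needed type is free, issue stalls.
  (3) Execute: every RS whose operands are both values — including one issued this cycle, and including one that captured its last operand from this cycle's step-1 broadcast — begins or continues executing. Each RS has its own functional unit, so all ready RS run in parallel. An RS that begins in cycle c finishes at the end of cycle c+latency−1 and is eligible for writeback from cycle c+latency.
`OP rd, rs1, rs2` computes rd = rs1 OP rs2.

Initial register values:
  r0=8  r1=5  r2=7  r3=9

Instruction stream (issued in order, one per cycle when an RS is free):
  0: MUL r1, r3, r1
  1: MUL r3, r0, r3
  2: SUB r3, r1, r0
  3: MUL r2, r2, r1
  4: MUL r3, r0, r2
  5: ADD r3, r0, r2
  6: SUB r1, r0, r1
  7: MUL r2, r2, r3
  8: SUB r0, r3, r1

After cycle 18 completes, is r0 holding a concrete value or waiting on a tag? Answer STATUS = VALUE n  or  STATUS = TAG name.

c1: issue MUL r1<-Mul1 | r0:8,r1:Mul1,r2:7,r3:9
c2: issue MUL r3<-Mul2 | r0:8,r1:Mul1,r2:7,r3:Mul2
c3: issue SUB r3<-Add1 | r0:8,r1:Mul1,r2:7,r3:Add1
c4: stall | r0:8,r1:Mul1,r2:7,r3:Add1
c5: stall | r0:8,r1:Mul1,r2:7,r3:Add1
c6: CDB Mul1=45; issue MUL r2<-Mul1 | r0:8,r1:45,r2:Mul1,r3:Add1
c7: CDB Mul2=72; issue MUL r3<-Mul2 | r0:8,r1:45,r2:Mul1,r3:Mul2
c8: issue ADD r3<-Add2 | r0:8,r1:45,r2:Mul1,r3:Add2
c9: CDB Add1=37; issue SUB r1<-Add1 | r0:8,r1:Add1,r2:Mul1,r3:Add2
c10: stall | r0:8,r1:Add1,r2:Mul1,r3:Add2
c11: CDB Mul1=315; issue MUL r2<-Mul1 | r0:8,r1:Add1,r2:Mul1,r3:Add2
c12: CDB Add1=-37; issue SUB r0<-Add1 | r0:Add1,r1:-37,r2:Mul1,r3:Add2
c13: - | r0:Add1,r1:-37,r2:Mul1,r3:Add2
c14: CDB Add2=323 | r0:Add1,r1:-37,r2:Mul1,r3:323
c15: - | r0:Add1,r1:-37,r2:Mul1,r3:323
c16: CDB Mul2=2520 | r0:Add1,r1:-37,r2:Mul1,r3:323
c17: CDB Add1=360 | r0:360,r1:-37,r2:Mul1,r3:323
c18: - | r0:360,r1:-37,r2:Mul1,r3:323

STATUS = VALUE 360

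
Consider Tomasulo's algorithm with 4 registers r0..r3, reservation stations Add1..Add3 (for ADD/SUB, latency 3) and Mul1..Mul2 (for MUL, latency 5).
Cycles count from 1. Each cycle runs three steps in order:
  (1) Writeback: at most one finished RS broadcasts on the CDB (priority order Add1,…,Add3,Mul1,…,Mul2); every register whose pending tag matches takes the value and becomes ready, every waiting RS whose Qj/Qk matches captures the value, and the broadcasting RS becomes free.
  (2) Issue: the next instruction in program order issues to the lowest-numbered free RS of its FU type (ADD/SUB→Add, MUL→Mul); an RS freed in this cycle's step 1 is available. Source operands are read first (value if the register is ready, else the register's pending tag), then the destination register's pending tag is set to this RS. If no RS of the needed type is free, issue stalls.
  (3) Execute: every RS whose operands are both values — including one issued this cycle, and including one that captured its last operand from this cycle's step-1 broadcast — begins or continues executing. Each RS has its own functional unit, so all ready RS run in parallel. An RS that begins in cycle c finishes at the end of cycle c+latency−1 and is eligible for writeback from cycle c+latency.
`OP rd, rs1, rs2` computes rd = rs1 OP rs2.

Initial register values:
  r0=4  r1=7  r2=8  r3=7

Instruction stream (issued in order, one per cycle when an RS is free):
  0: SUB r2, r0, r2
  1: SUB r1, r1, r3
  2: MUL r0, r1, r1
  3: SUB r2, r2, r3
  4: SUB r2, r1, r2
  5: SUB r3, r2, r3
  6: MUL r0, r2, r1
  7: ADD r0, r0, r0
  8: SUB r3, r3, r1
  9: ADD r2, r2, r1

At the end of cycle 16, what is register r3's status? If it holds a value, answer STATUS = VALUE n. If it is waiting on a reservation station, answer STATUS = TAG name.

STATUS = VALUE 4

cycle 1: issue SUB r2<-Add1 // r0:4,r1:7,r2:Add1,r3:7
cycle 2: issue SUB r1<-Add2 // r0:4,r1:Add2,r2:Add1,r3:7
cycle 3: issue MUL r0<-Mul1 // r0:Mul1,r1:Add2,r2:Add1,r3:7
cycle 4: CDB Add1=-4; issue SUB r2<-Add1 // r0:Mul1,r1:Add2,r2:Add1,r3:7
cycle 5: CDB Add2=0; issue SUB r2<-Add2 // r0:Mul1,r1:0,r2:Add2,r3:7
cycle 6: issue SUB r3<-Add3 // r0:Mul1,r1:0,r2:Add2,r3:Add3
cycle 7: CDB Add1=-11; issue MUL r0<-Mul2 // r0:Mul2,r1:0,r2:Add2,r3:Add3
cycle 8: issue ADD r0<-Add1 // r0:Add1,r1:0,r2:Add2,r3:Add3
cycle 9: stall // r0:Add1,r1:0,r2:Add2,r3:Add3
cycle 10: CDB Add2=11; issue SUB r3<-Add2 // r0:Add1,r1:0,r2:11,r3:Add2
cycle 11: CDB Mul1=0; stall // r0:Add1,r1:0,r2:11,r3:Add2
cycle 12: stall // r0:Add1,r1:0,r2:11,r3:Add2
cycle 13: CDB Add3=4; issue ADD r2<-Add3 // r0:Add1,r1:0,r2:Add3,r3:Add2
cycle 14: - // r0:Add1,r1:0,r2:Add3,r3:Add2
cycle 15: CDB Mul2=0 // r0:Add1,r1:0,r2:Add3,r3:Add2
cycle 16: CDB Add2=4 // r0:Add1,r1:0,r2:Add3,r3:4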